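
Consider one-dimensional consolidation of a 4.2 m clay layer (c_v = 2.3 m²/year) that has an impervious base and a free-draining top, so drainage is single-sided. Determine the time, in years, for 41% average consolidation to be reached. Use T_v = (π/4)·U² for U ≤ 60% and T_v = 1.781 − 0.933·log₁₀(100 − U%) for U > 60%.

t ≈ 1.01 years

Drainage path length: H_d = H = 4.2 m (single drainage).
U ≤ 60%: T_v = (π/4)·U² = (π/4)×0.41² = 0.13203.
t = T_v·H_d²/c_v = 0.13203×4.2²/2.3 = 1.013 years.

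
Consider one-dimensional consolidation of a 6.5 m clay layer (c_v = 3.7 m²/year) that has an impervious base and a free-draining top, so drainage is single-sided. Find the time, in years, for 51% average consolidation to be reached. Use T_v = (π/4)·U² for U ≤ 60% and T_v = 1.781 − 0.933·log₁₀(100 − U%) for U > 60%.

t ≈ 2.33 years

Drainage path length: H_d = H = 6.5 m (single drainage).
U ≤ 60%: T_v = (π/4)·U² = (π/4)×0.51² = 0.20428.
t = T_v·H_d²/c_v = 0.20428×6.5²/3.7 = 2.333 years.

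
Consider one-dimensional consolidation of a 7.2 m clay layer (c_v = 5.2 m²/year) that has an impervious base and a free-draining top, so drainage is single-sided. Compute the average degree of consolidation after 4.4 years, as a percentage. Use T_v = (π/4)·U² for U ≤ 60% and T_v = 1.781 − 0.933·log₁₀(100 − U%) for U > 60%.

Drainage path length: H_d = H = 7.2 m (single drainage).
T_v = c_v·t/H_d² = 5.2×4.4/7.2² = 0.44136.
T_v = 0.44136 corresponds to the U > 60% branch:
U = 1 − 10^((1.781 − T_v)/0.933)/100 = 0.7272

U ≈ 72.7 %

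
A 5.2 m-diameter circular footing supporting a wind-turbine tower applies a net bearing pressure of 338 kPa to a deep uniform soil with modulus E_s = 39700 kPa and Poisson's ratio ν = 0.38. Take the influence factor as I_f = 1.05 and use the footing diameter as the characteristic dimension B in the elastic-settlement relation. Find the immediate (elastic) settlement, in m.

S_e ≈ 0.0398 m

Immediate (elastic) settlement: S_e = q·B·(1−ν²)/E_s · I_f.
S_e = 338 × 5.2 × (1 − 0.38²) / 39700 × 1.05
    = 338 × 5.2 × 0.8556 / 39700 × 1.05
    = 0.03977 m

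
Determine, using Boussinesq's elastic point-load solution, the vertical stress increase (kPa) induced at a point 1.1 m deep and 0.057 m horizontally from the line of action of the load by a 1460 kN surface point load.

Boussinesq vertical stress below a point load on an elastic half-space:
Δσ_z = 3P/(2πz²) · [1 + (r/z)²]^(−5/2)
r/z = 0.057/1.1 = 0.051818; [1+(r/z)²]^(−5/2) = 0.99332.
Δσ_z = 3×1460/(2π×1.1²) × 0.99332 = 576.11 × 0.99332 = 572.3 kPa

Δσ_z ≈ 572 kPa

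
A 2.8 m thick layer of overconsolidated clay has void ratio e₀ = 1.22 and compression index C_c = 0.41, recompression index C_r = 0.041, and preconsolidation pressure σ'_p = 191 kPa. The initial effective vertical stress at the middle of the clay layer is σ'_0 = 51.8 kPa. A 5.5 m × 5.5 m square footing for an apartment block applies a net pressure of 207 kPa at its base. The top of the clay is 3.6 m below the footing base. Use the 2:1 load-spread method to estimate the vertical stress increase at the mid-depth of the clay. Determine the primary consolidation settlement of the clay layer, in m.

Mid-depth of clay below the footing base: z = 3.6 + 2.8/2 = 5 m.
Stress increase at mid-clay by the 2:1 spreading method:
Δσ = qBL/((B+z)(L+z)) = 207×5.5×5.5/((5.5+5)(5.5+5)) = 56.796 kPa
Final effective stress: σ'_f = 51.8 + 56.796 = 108.6 kPa.
σ'_f = 108.6 ≤ σ'_p = 191 kPa, so the clay remains overconsolidated and only the recompression index applies:
S_c = C_r·H/(1+e₀)·log₁₀(σ'_f/σ'_0) = 0.041×2.8/2.22×log₁₀(108.6/51.8)
    = 0.051713 × 0.3215 = 0.01663 m

S_c ≈ 0.0166 m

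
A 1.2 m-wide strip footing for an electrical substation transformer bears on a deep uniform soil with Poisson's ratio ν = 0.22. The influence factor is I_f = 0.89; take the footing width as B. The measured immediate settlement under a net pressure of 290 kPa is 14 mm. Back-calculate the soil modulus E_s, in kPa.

S_e = q·B·(1−ν²)/E_s · I_f  ⇒  E_s = q·B·(1−ν²)·I_f / S_e.
E_s = 290 × 1.2 × 0.9516 × 0.89 / 0.014 = 21050 kPa

E_s ≈ 21100 kPa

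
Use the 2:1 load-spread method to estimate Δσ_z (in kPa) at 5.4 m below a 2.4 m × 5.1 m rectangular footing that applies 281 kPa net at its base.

Δσ_z ≈ 42 kPa

By the 2:1 method the load spreads at 1 horizontal : 2 vertical, so at depth z the loaded area has grown by z in each plan dimension:
Δσ = qBL/((B+z)(L+z)) = 281×2.4×5.1/((2.4+5.4)(5.1+5.4)) = 41.996 kPa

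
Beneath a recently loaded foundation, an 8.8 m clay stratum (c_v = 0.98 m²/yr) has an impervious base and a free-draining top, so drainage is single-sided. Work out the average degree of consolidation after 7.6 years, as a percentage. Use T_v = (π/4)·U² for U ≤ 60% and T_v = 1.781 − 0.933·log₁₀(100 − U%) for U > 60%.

U ≈ 35 %

Drainage path length: H_d = H = 8.8 m (single drainage).
T_v = c_v·t/H_d² = 0.98×7.6/8.8² = 0.096178.
T_v = 0.096178 corresponds to the U ≤ 60% branch:
U = √(4T_v/π) = 0.3499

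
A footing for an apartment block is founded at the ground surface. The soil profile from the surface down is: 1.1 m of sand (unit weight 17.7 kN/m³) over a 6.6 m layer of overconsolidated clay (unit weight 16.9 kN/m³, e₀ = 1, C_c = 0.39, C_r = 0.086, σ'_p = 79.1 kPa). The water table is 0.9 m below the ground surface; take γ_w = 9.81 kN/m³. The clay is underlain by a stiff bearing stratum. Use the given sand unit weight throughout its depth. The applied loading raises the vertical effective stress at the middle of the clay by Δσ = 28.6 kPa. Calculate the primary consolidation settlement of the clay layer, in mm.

S_c ≈ 65.3 mm

Mid-depth of clay below the ground surface: z = 1.1 + 6.6/2 = 4.4 m.
Total vertical stress at mid-clay: σ_v = 17.7×1.1 + 16.9×3.3 = 75.24 kPa.
Pore pressure: u = 9.81×(4.4 − 0.9) = 34.335 kPa.
Initial effective stress: σ'_0 = σ_v − u = 75.24 − 34.335 = 40.905 kPa.
Final effective stress: σ'_f = 40.905 + 28.6 = 69.505 kPa.
σ'_f = 69.505 ≤ σ'_p = 79.1 kPa, so the clay remains overconsolidated and only the recompression index applies:
S_c = C_r·H/(1+e₀)·log₁₀(σ'_f/σ'_0) = 0.086×6.6/2×log₁₀(69.505/40.905)
    = 0.2838 × 0.23024 = 0.06534 m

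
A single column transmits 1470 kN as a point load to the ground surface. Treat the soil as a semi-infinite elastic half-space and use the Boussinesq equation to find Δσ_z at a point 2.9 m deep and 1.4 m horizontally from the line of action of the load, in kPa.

Boussinesq vertical stress below a point load on an elastic half-space:
Δσ_z = 3P/(2πz²) · [1 + (r/z)²]^(−5/2)
r/z = 1.4/2.9 = 0.48276; [1+(r/z)²]^(−5/2) = 0.5923.
Δσ_z = 3×1470/(2π×2.9²) × 0.5923 = 83.457 × 0.5923 = 49.43 kPa

Δσ_z ≈ 49.4 kPa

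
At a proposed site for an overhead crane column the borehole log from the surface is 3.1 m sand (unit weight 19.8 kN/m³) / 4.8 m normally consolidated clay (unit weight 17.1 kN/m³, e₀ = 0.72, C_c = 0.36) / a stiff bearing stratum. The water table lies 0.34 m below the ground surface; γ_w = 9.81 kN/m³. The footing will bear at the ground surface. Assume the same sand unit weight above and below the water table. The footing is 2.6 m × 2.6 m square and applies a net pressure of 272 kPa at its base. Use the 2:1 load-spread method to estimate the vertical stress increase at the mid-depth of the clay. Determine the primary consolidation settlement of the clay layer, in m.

Mid-depth of clay below the ground surface: z = 3.1 + 4.8/2 = 5.5 m.
Total vertical stress at mid-clay: σ_v = 19.8×3.1 + 17.1×2.4 = 102.42 kPa.
Pore pressure: u = 9.81×(5.5 − 0.34) = 50.62 kPa.
Initial effective stress: σ'_0 = σ_v − u = 102.42 − 50.62 = 51.8 kPa.
Stress increase at mid-clay by the 2:1 spreading method:
Δσ = qBL/((B+z)(L+z)) = 272×2.6×2.6/((2.6+5.5)(2.6+5.5)) = 28.025 kPa
Final effective stress: σ'_f = σ'_0 + Δσ = 51.8 + 28.025 = 79.825 kPa.
Normally consolidated clay, so the full stress increment lies on the virgin compression line:
S_c = C_c·H/(1+e₀)·log₁₀(σ'_f/σ'_0) = 0.36×4.8/(1+0.72)×log₁₀(79.825/51.8)
    = 1.0047 × 0.18781 = 0.1887 m

S_c ≈ 0.189 m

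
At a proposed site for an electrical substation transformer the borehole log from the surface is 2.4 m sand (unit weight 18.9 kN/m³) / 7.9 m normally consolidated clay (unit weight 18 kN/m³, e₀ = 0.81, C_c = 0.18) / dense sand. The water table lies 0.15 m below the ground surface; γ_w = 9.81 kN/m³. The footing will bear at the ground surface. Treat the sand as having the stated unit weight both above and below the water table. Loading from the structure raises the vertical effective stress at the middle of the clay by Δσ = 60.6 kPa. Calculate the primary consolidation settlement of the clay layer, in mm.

Mid-depth of clay below the ground surface: z = 2.4 + 7.9/2 = 6.35 m.
Total vertical stress at mid-clay: σ_v = 18.9×2.4 + 18×3.95 = 116.46 kPa.
Pore pressure: u = 9.81×(6.35 − 0.15) = 60.822 kPa.
Initial effective stress: σ'_0 = σ_v − u = 116.46 − 60.822 = 55.638 kPa.
Final effective stress: σ'_f = σ'_0 + Δσ = 55.638 + 60.6 = 116.24 kPa.
Normally consolidated clay, so the full stress increment lies on the virgin compression line:
S_c = C_c·H/(1+e₀)·log₁₀(σ'_f/σ'_0) = 0.18×7.9/(1+0.81)×log₁₀(116.24/55.638)
    = 0.78564 × 0.31998 = 0.2514 m

S_c ≈ 251 mm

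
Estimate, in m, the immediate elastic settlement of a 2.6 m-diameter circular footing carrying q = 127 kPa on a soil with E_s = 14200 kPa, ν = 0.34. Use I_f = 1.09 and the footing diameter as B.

S_e ≈ 0.0224 m

Immediate (elastic) settlement: S_e = q·B·(1−ν²)/E_s · I_f.
S_e = 127 × 2.6 × (1 − 0.34²) / 14200 × 1.09
    = 127 × 2.6 × 0.8844 / 14200 × 1.09
    = 0.02242 m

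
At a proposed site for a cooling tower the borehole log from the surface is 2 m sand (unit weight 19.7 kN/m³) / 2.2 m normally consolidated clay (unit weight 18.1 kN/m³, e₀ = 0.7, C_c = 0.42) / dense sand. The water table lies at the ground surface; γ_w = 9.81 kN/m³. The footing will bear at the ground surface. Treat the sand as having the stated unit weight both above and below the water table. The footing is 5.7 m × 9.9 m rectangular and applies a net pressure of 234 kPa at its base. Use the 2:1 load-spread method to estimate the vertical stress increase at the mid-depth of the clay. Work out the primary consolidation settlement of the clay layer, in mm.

S_c ≈ 380 mm

Mid-depth of clay below the ground surface: z = 2 + 2.2/2 = 3.1 m.
Total vertical stress at mid-clay: σ_v = 19.7×2 + 18.1×1.1 = 59.31 kPa.
Pore pressure: u = 9.81×(3.1 − 0) = 30.411 kPa.
Initial effective stress: σ'_0 = σ_v − u = 59.31 − 30.411 = 28.899 kPa.
Stress increase at mid-clay by the 2:1 spreading method:
Δσ = qBL/((B+z)(L+z)) = 234×5.7×9.9/((5.7+3.1)(9.9+3.1)) = 115.42 kPa
Final effective stress: σ'_f = σ'_0 + Δσ = 28.899 + 115.42 = 144.32 kPa.
Normally consolidated clay, so the full stress increment lies on the virgin compression line:
S_c = C_c·H/(1+e₀)·log₁₀(σ'_f/σ'_0) = 0.42×2.2/(1+0.7)×log₁₀(144.32/28.899)
    = 0.54353 × 0.69844 = 0.3796 m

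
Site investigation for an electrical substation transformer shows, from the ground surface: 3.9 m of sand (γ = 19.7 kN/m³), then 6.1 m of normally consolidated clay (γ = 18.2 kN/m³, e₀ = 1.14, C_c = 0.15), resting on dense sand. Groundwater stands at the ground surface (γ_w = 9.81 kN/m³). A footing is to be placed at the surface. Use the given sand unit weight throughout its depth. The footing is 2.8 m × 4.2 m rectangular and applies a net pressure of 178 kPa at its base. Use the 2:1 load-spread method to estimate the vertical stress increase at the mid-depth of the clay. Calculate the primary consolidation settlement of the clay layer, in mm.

Mid-depth of clay below the ground surface: z = 3.9 + 6.1/2 = 6.95 m.
Total vertical stress at mid-clay: σ_v = 19.7×3.9 + 18.2×3.05 = 132.34 kPa.
Pore pressure: u = 9.81×(6.95 − 0) = 68.18 kPa.
Initial effective stress: σ'_0 = σ_v − u = 132.34 − 68.18 = 64.16 kPa.
Stress increase at mid-clay by the 2:1 spreading method:
Δσ = qBL/((B+z)(L+z)) = 178×2.8×4.2/((2.8+6.95)(4.2+6.95)) = 19.255 kPa
Final effective stress: σ'_f = σ'_0 + Δσ = 64.16 + 19.255 = 83.415 kPa.
Normally consolidated clay, so the full stress increment lies on the virgin compression line:
S_c = C_c·H/(1+e₀)·log₁₀(σ'_f/σ'_0) = 0.15×6.1/(1+1.14)×log₁₀(83.415/64.16)
    = 0.42757 × 0.11398 = 0.04873 m

S_c ≈ 48.7 mm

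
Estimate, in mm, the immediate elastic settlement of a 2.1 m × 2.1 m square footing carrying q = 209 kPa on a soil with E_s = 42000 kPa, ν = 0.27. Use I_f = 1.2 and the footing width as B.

Immediate (elastic) settlement: S_e = q·B·(1−ν²)/E_s · I_f.
S_e = 209 × 2.1 × (1 − 0.27²) / 42000 × 1.2
    = 209 × 2.1 × 0.9271 / 42000 × 1.2
    = 0.01163 m = 11.63 mm

S_e ≈ 11.6 mm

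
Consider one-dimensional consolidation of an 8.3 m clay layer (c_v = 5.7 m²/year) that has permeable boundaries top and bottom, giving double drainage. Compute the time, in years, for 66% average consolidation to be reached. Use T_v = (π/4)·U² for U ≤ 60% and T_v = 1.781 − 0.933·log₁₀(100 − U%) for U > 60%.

Drainage path length: H_d = H/2 = 4.15 m (double drainage).
U > 60%: T_v = 1.781 − 0.933·log₁₀(100 − 66) = 0.35213.
t = T_v·H_d²/c_v = 0.35213×4.15²/5.7 = 1.064 years.

t ≈ 1.06 years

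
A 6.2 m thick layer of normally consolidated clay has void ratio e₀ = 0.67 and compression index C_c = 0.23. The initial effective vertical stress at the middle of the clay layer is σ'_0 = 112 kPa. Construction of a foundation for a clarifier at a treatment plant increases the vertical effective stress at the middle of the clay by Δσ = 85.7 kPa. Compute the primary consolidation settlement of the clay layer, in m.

S_c ≈ 0.211 m

Final effective stress: σ'_f = σ'_0 + Δσ = 112 + 85.7 = 197.7 kPa.
Normally consolidated clay, so the full stress increment lies on the virgin compression line:
S_c = C_c·H/(1+e₀)·log₁₀(σ'_f/σ'_0) = 0.23×6.2/(1+0.67)×log₁₀(197.7/112)
    = 0.85389 × 0.24679 = 0.2107 m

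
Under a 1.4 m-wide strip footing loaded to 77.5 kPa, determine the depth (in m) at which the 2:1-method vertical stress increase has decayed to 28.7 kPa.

z ≈ 2.38 m

2:1 spreading — at depth z the loaded area has grown by z in each plan dimension:
qB/(B+z) = Δσ_z ⇒ z = qB/Δσ_z − B = 77.5×1.4/28.7 − 1.4 = 2.38 m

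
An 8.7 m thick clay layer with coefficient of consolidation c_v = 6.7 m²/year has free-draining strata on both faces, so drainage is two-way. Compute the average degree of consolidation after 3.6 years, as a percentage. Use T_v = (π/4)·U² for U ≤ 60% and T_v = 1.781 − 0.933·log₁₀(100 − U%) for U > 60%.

U ≈ 96.5 %

Drainage path length: H_d = H/2 = 4.35 m (double drainage).
T_v = c_v·t/H_d² = 6.7×3.6/4.35² = 1.2747.
T_v = 1.2747 corresponds to the U > 60% branch:
U = 1 − 10^((1.781 − T_v)/0.933)/100 = 0.9651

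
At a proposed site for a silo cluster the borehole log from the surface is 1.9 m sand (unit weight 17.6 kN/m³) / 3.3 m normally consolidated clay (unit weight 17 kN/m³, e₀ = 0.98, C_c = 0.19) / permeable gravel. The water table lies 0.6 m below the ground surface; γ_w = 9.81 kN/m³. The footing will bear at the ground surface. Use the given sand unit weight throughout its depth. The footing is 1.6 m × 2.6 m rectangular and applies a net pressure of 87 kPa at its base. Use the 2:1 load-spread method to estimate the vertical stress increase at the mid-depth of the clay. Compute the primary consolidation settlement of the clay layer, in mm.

Mid-depth of clay below the ground surface: z = 1.9 + 3.3/2 = 3.55 m.
Total vertical stress at mid-clay: σ_v = 17.6×1.9 + 17×1.65 = 61.49 kPa.
Pore pressure: u = 9.81×(3.55 − 0.6) = 28.94 kPa.
Initial effective stress: σ'_0 = σ_v − u = 61.49 − 28.94 = 32.55 kPa.
Stress increase at mid-clay by the 2:1 spreading method:
Δσ = qBL/((B+z)(L+z)) = 87×1.6×2.6/((1.6+3.55)(2.6+3.55)) = 11.427 kPa
Final effective stress: σ'_f = σ'_0 + Δσ = 32.55 + 11.427 = 43.977 kPa.
Normally consolidated clay, so the full stress increment lies on the virgin compression line:
S_c = C_c·H/(1+e₀)·log₁₀(σ'_f/σ'_0) = 0.19×3.3/(1+0.98)×log₁₀(43.977/32.55)
    = 0.31667 × 0.13067 = 0.04138 m

S_c ≈ 41.4 mm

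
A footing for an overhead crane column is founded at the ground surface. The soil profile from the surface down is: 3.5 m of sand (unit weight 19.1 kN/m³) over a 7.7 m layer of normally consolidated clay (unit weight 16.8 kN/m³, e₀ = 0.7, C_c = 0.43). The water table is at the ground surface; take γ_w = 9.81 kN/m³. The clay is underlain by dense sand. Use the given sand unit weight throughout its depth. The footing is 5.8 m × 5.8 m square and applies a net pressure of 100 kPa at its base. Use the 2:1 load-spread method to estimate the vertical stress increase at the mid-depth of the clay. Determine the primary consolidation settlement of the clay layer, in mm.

S_c ≈ 240 mm

Mid-depth of clay below the ground surface: z = 3.5 + 7.7/2 = 7.35 m.
Total vertical stress at mid-clay: σ_v = 19.1×3.5 + 16.8×3.85 = 131.53 kPa.
Pore pressure: u = 9.81×(7.35 − 0) = 72.103 kPa.
Initial effective stress: σ'_0 = σ_v − u = 131.53 − 72.103 = 59.427 kPa.
Stress increase at mid-clay by the 2:1 spreading method:
Δσ = qBL/((B+z)(L+z)) = 100×5.8×5.8/((5.8+7.35)(5.8+7.35)) = 19.454 kPa
Final effective stress: σ'_f = σ'_0 + Δσ = 59.427 + 19.454 = 78.881 kPa.
Normally consolidated clay, so the full stress increment lies on the virgin compression line:
S_c = C_c·H/(1+e₀)·log₁₀(σ'_f/σ'_0) = 0.43×7.7/(1+0.7)×log₁₀(78.881/59.427)
    = 1.9476 × 0.12299 = 0.2395 m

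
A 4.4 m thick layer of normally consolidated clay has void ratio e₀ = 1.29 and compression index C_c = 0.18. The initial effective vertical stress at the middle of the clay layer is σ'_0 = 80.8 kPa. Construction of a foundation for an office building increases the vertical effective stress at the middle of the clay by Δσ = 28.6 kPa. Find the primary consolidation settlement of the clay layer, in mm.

S_c ≈ 45.5 mm

Final effective stress: σ'_f = σ'_0 + Δσ = 80.8 + 28.6 = 109.4 kPa.
Normally consolidated clay, so the full stress increment lies on the virgin compression line:
S_c = C_c·H/(1+e₀)·log₁₀(σ'_f/σ'_0) = 0.18×4.4/(1+1.29)×log₁₀(109.4/80.8)
    = 0.34585 × 0.13161 = 0.04552 m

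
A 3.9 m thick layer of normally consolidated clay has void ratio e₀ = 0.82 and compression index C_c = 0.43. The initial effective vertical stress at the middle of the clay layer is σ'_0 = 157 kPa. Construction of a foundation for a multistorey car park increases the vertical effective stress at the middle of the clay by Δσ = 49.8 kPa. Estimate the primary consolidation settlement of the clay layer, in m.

Final effective stress: σ'_f = σ'_0 + Δσ = 157 + 49.8 = 206.8 kPa.
Normally consolidated clay, so the full stress increment lies on the virgin compression line:
S_c = C_c·H/(1+e₀)·log₁₀(σ'_f/σ'_0) = 0.43×3.9/(1+0.82)×log₁₀(206.8/157)
    = 0.92143 × 0.11965 = 0.1102 m

S_c ≈ 0.11 m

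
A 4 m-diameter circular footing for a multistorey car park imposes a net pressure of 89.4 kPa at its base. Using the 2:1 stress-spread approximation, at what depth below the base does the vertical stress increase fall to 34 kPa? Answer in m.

z ≈ 2.49 m

2:1 spreading — at depth z the loaded area has grown by z in each plan dimension:
qD²/(D+z)² = Δσ_z ⇒ z = D(√(q/Δσ_z) − 1) = 4×(√(89.4/34) − 1) = 2.486 m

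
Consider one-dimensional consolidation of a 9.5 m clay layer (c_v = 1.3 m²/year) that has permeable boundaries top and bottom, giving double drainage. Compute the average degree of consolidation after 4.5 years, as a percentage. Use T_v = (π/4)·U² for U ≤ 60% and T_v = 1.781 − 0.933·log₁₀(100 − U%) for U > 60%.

Drainage path length: H_d = H/2 = 4.75 m (double drainage).
T_v = c_v·t/H_d² = 1.3×4.5/4.75² = 0.25928.
T_v = 0.25928 corresponds to the U ≤ 60% branch:
U = √(4T_v/π) = 0.5746

U ≈ 57.5 %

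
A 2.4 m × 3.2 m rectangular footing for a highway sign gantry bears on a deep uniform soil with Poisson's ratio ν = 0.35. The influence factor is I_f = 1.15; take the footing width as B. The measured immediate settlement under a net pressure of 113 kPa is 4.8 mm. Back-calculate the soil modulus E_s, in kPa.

E_s ≈ 57000 kPa

S_e = q·B·(1−ν²)/E_s · I_f  ⇒  E_s = q·B·(1−ν²)·I_f / S_e.
E_s = 113 × 2.4 × 0.8775 × 1.15 / 0.0048 = 57020 kPa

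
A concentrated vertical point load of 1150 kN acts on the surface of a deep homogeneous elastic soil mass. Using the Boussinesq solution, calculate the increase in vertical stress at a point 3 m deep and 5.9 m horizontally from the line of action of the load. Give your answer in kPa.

Boussinesq vertical stress below a point load on an elastic half-space:
Δσ_z = 3P/(2πz²) · [1 + (r/z)²]^(−5/2)
r/z = 5.9/3 = 1.9667; [1+(r/z)²]^(−5/2) = 0.019128.
Δσ_z = 3×1150/(2π×3²) × 0.019128 = 61.009 × 0.019128 = 1.167 kPa

Δσ_z ≈ 1.17 kPa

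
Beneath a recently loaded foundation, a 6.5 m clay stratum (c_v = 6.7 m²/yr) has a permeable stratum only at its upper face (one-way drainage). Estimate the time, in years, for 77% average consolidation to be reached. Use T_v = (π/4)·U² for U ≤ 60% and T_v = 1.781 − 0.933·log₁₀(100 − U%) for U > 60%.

t ≈ 3.22 years

Drainage path length: H_d = H = 6.5 m (single drainage).
U > 60%: T_v = 1.781 − 0.933·log₁₀(100 − 77) = 0.51051.
t = T_v·H_d²/c_v = 0.51051×6.5²/6.7 = 3.219 years.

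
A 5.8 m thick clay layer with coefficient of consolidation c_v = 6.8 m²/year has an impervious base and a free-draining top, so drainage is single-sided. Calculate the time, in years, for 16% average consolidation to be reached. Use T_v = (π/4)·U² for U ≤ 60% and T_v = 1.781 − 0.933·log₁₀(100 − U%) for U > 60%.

t ≈ 0.0995 years

Drainage path length: H_d = H = 5.8 m (single drainage).
U ≤ 60%: T_v = (π/4)·U² = (π/4)×0.16² = 0.020106.
t = T_v·H_d²/c_v = 0.020106×5.8²/6.8 = 0.09947 years.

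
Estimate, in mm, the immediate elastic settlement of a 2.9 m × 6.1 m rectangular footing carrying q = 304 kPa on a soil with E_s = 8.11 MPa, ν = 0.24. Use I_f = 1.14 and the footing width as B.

Immediate (elastic) settlement: S_e = q·B·(1−ν²)/E_s · I_f.
E_s = 8.11 MPa = 8110 kPa.
S_e = 304 × 2.9 × (1 − 0.24²) / 8110 × 1.14
    = 304 × 2.9 × 0.9424 / 8110 × 1.14
    = 0.1168 m = 116.8 mm

S_e ≈ 117 mm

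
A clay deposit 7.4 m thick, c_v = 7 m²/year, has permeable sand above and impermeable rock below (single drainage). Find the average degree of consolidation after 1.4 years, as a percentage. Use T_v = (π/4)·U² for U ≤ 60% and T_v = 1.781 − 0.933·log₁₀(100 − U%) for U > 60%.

U ≈ 47.7 %

Drainage path length: H_d = H = 7.4 m (single drainage).
T_v = c_v·t/H_d² = 7×1.4/7.4² = 0.17896.
T_v = 0.17896 corresponds to the U ≤ 60% branch:
U = √(4T_v/π) = 0.4773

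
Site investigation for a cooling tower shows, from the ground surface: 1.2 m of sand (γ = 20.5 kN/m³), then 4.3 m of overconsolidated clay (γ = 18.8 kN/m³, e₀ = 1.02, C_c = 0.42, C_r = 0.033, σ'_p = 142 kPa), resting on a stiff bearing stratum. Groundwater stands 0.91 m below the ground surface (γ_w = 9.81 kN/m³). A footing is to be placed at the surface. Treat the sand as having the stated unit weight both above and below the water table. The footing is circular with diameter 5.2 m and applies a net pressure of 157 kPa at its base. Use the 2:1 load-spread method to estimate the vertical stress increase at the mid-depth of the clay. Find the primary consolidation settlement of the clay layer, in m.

S_c ≈ 0.0269 m

Mid-depth of clay below the ground surface: z = 1.2 + 4.3/2 = 3.35 m.
Total vertical stress at mid-clay: σ_v = 20.5×1.2 + 18.8×2.15 = 65.02 kPa.
Pore pressure: u = 9.81×(3.35 − 0.91) = 23.936 kPa.
Initial effective stress: σ'_0 = σ_v − u = 65.02 − 23.936 = 41.084 kPa.
Stress increase at mid-clay by the 2:1 spreading method:
Δσ ≈ qD²/(D+z)² = 157×5.2²/(5.2+3.35)² = 58.073 kPa
Final effective stress: σ'_f = 41.084 + 58.073 = 99.157 kPa.
σ'_f = 99.157 ≤ σ'_p = 142 kPa, so the clay remains overconsolidated and only the recompression index applies:
S_c = C_r·H/(1+e₀)·log₁₀(σ'_f/σ'_0) = 0.033×4.3/2.02×log₁₀(99.157/41.084)
    = 0.070247 × 0.38265 = 0.02688 m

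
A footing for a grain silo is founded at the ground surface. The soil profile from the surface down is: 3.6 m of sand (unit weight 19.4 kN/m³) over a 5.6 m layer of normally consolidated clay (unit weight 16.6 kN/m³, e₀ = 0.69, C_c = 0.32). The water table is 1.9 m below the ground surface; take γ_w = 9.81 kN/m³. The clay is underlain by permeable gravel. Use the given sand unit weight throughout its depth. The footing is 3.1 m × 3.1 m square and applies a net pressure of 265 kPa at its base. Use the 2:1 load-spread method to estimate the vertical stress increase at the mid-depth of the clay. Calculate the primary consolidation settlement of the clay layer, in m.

S_c ≈ 0.152 m

Mid-depth of clay below the ground surface: z = 3.6 + 5.6/2 = 6.4 m.
Total vertical stress at mid-clay: σ_v = 19.4×3.6 + 16.6×2.8 = 116.32 kPa.
Pore pressure: u = 9.81×(6.4 − 1.9) = 44.145 kPa.
Initial effective stress: σ'_0 = σ_v − u = 116.32 − 44.145 = 72.175 kPa.
Stress increase at mid-clay by the 2:1 spreading method:
Δσ = qBL/((B+z)(L+z)) = 265×3.1×3.1/((3.1+6.4)(3.1+6.4)) = 28.218 kPa
Final effective stress: σ'_f = σ'_0 + Δσ = 72.175 + 28.218 = 100.39 kPa.
Normally consolidated clay, so the full stress increment lies on the virgin compression line:
S_c = C_c·H/(1+e₀)·log₁₀(σ'_f/σ'_0) = 0.32×5.6/(1+0.69)×log₁₀(100.39/72.175)
    = 1.0604 × 0.1433 = 0.152 m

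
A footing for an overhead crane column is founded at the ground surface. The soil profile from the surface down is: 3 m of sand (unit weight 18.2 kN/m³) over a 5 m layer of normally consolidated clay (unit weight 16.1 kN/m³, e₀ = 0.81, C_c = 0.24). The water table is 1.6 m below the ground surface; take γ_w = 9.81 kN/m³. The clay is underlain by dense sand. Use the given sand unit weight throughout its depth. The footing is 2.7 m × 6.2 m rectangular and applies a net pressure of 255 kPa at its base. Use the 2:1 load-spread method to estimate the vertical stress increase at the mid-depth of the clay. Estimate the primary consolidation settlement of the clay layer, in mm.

Mid-depth of clay below the ground surface: z = 3 + 5/2 = 5.5 m.
Total vertical stress at mid-clay: σ_v = 18.2×3 + 16.1×2.5 = 94.85 kPa.
Pore pressure: u = 9.81×(5.5 − 1.6) = 38.259 kPa.
Initial effective stress: σ'_0 = σ_v − u = 94.85 − 38.259 = 56.591 kPa.
Stress increase at mid-clay by the 2:1 spreading method:
Δσ = qBL/((B+z)(L+z)) = 255×2.7×6.2/((2.7+5.5)(6.2+5.5)) = 44.493 kPa
Final effective stress: σ'_f = σ'_0 + Δσ = 56.591 + 44.493 = 101.08 kPa.
Normally consolidated clay, so the full stress increment lies on the virgin compression line:
S_c = C_c·H/(1+e₀)·log₁₀(σ'_f/σ'_0) = 0.24×5/(1+0.81)×log₁₀(101.08/56.591)
    = 0.66298 × 0.25192 = 0.167 m

S_c ≈ 167 mm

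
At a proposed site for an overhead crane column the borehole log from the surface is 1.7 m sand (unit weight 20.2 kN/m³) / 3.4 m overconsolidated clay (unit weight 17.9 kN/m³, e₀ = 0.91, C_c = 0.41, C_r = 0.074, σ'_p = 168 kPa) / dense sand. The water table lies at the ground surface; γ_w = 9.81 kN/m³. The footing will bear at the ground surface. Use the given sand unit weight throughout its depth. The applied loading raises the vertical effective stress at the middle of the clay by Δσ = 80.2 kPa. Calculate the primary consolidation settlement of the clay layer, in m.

Mid-depth of clay below the ground surface: z = 1.7 + 3.4/2 = 3.4 m.
Total vertical stress at mid-clay: σ_v = 20.2×1.7 + 17.9×1.7 = 64.77 kPa.
Pore pressure: u = 9.81×(3.4 − 0) = 33.354 kPa.
Initial effective stress: σ'_0 = σ_v − u = 64.77 − 33.354 = 31.416 kPa.
Final effective stress: σ'_f = 31.416 + 80.2 = 111.62 kPa.
σ'_f = 111.62 ≤ σ'_p = 168 kPa, so the clay remains overconsolidated and only the recompression index applies:
S_c = C_r·H/(1+e₀)·log₁₀(σ'_f/σ'_0) = 0.074×3.4/1.91×log₁₀(111.62/31.416)
    = 0.13173 × 0.55059 = 0.07253 m

S_c ≈ 0.0725 m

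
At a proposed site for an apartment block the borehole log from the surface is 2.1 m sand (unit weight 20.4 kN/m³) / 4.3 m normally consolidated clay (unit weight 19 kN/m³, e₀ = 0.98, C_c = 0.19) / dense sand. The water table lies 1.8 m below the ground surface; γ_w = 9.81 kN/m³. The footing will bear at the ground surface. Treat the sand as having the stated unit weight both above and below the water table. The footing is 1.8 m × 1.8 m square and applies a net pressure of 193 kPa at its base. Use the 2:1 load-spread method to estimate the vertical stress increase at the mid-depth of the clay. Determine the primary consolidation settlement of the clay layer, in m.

S_c ≈ 0.0451 m

Mid-depth of clay below the ground surface: z = 2.1 + 4.3/2 = 4.25 m.
Total vertical stress at mid-clay: σ_v = 20.4×2.1 + 19×2.15 = 83.69 kPa.
Pore pressure: u = 9.81×(4.25 − 1.8) = 24.035 kPa.
Initial effective stress: σ'_0 = σ_v − u = 83.69 − 24.035 = 59.655 kPa.
Stress increase at mid-clay by the 2:1 spreading method:
Δσ = qBL/((B+z)(L+z)) = 193×1.8×1.8/((1.8+4.25)(1.8+4.25)) = 17.084 kPa
Final effective stress: σ'_f = σ'_0 + Δσ = 59.655 + 17.084 = 76.739 kPa.
Normally consolidated clay, so the full stress increment lies on the virgin compression line:
S_c = C_c·H/(1+e₀)·log₁₀(σ'_f/σ'_0) = 0.19×4.3/(1+0.98)×log₁₀(76.739/59.655)
    = 0.41263 × 0.10937 = 0.04513 m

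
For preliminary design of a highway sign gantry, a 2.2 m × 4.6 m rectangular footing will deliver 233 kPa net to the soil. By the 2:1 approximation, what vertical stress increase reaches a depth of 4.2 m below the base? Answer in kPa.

Δσ_z ≈ 41.9 kPa

By the 2:1 method the load spreads at 1 horizontal : 2 vertical, so at depth z the loaded area has grown by z in each plan dimension:
Δσ = qBL/((B+z)(L+z)) = 233×2.2×4.6/((2.2+4.2)(4.6+4.2)) = 41.867 kPa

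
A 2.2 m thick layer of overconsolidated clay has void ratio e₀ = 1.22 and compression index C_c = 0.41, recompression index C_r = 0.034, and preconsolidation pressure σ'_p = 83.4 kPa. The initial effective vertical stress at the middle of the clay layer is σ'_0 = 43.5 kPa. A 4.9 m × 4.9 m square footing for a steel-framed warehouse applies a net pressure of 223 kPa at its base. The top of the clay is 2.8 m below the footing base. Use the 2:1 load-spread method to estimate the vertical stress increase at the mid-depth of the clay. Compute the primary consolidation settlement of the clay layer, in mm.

S_c ≈ 62.6 mm

Mid-depth of clay below the footing base: z = 2.8 + 2.2/2 = 3.9 m.
Stress increase at mid-clay by the 2:1 spreading method:
Δσ = qBL/((B+z)(L+z)) = 223×4.9×4.9/((4.9+3.9)(4.9+3.9)) = 69.14 kPa
Final effective stress: σ'_f = 43.5 + 69.14 = 112.64 kPa.
σ'_f = 112.64 > σ'_p = 83.4 kPa, so the stress path crosses the preconsolidation pressure — recompression up to σ'_p, then virgin compression beyond:
S_c = H/(1+e₀)·[C_r·log₁₀(σ'_p/σ'_0) + C_c·log₁₀(σ'_f/σ'_p)]
    = 2.2/2.22 × [0.034×log₁₀(83.4/43.5) + 0.41×log₁₀(112.64/83.4)]
    = 0.99099 × [0.009611 + 0.053516] = 0.06256 m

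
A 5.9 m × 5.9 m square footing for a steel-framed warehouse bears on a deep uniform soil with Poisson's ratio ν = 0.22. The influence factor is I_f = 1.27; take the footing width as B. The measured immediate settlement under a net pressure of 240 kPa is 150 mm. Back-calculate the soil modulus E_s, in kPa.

S_e = q·B·(1−ν²)/E_s · I_f  ⇒  E_s = q·B·(1−ν²)·I_f / S_e.
E_s = 240 × 5.9 × 0.9516 × 1.27 / 0.15 = 11410 kPa

E_s ≈ 11400 kPa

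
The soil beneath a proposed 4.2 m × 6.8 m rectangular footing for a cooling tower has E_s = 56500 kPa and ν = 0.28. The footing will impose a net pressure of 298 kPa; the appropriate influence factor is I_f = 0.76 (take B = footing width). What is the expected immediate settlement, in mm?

Immediate (elastic) settlement: S_e = q·B·(1−ν²)/E_s · I_f.
S_e = 298 × 4.2 × (1 − 0.28²) / 56500 × 0.76
    = 298 × 4.2 × 0.9216 / 56500 × 0.76
    = 0.01552 m = 15.52 mm

S_e ≈ 15.5 mm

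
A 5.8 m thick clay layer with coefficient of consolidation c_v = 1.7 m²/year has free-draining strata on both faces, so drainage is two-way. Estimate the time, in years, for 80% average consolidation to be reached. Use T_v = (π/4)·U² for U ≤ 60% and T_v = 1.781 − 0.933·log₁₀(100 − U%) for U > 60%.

t ≈ 2.81 years

Drainage path length: H_d = H/2 = 2.9 m (double drainage).
U > 60%: T_v = 1.781 − 0.933·log₁₀(100 − 80) = 0.56714.
t = T_v·H_d²/c_v = 0.56714×2.9²/1.7 = 2.806 years.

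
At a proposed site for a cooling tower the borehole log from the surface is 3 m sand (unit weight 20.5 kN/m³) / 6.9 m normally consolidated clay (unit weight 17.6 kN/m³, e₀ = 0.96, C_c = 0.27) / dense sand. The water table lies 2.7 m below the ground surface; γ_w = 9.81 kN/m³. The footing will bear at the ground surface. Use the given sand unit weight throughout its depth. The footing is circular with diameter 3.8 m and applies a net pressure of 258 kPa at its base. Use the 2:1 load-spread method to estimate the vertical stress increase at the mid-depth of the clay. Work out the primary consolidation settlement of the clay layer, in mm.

Mid-depth of clay below the ground surface: z = 3 + 6.9/2 = 6.45 m.
Total vertical stress at mid-clay: σ_v = 20.5×3 + 17.6×3.45 = 122.22 kPa.
Pore pressure: u = 9.81×(6.45 − 2.7) = 36.788 kPa.
Initial effective stress: σ'_0 = σ_v − u = 122.22 − 36.788 = 85.432 kPa.
Stress increase at mid-clay by the 2:1 spreading method:
Δσ ≈ qD²/(D+z)² = 258×3.8²/(3.8+6.45)² = 35.46 kPa
Final effective stress: σ'_f = σ'_0 + Δσ = 85.432 + 35.46 = 120.89 kPa.
Normally consolidated clay, so the full stress increment lies on the virgin compression line:
S_c = C_c·H/(1+e₀)·log₁₀(σ'_f/σ'_0) = 0.27×6.9/(1+0.96)×log₁₀(120.89/85.432)
    = 0.95051 × 0.15077 = 0.1433 m

S_c ≈ 143 mm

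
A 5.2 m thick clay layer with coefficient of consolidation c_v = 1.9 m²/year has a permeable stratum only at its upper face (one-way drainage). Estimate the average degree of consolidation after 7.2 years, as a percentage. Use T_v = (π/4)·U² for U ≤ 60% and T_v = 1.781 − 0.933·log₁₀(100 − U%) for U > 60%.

U ≈ 76.7 %

Drainage path length: H_d = H = 5.2 m (single drainage).
T_v = c_v·t/H_d² = 1.9×7.2/5.2² = 0.50592.
T_v = 0.50592 corresponds to the U > 60% branch:
U = 1 − 10^((1.781 − T_v)/0.933)/100 = 0.7674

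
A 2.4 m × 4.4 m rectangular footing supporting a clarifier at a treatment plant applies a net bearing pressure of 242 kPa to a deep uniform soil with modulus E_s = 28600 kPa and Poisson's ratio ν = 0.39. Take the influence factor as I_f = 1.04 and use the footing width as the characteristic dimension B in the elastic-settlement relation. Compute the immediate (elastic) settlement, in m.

Immediate (elastic) settlement: S_e = q·B·(1−ν²)/E_s · I_f.
S_e = 242 × 2.4 × (1 − 0.39²) / 28600 × 1.04
    = 242 × 2.4 × 0.8479 / 28600 × 1.04
    = 0.01791 m

S_e ≈ 0.0179 m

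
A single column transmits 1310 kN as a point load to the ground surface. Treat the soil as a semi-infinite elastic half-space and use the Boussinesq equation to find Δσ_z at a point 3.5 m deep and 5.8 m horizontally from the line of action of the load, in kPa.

Boussinesq vertical stress below a point load on an elastic half-space:
Δσ_z = 3P/(2πz²) · [1 + (r/z)²]^(−5/2)
r/z = 5.8/3.5 = 1.6571; [1+(r/z)²]^(−5/2) = 0.036817.
Δσ_z = 3×1310/(2π×3.5²) × 0.036817 = 51.06 × 0.036817 = 1.88 kPa

Δσ_z ≈ 1.88 kPa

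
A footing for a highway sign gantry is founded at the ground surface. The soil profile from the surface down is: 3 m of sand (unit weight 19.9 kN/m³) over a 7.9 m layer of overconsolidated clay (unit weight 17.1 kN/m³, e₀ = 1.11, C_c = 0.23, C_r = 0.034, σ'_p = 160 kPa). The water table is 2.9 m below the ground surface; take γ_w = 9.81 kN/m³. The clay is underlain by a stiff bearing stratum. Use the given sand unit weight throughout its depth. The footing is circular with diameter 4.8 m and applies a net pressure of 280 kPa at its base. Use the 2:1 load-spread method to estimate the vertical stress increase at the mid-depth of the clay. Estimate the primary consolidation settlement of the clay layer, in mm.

Mid-depth of clay below the ground surface: z = 3 + 7.9/2 = 6.95 m.
Total vertical stress at mid-clay: σ_v = 19.9×3 + 17.1×3.95 = 127.25 kPa.
Pore pressure: u = 9.81×(6.95 − 2.9) = 39.73 kPa.
Initial effective stress: σ'_0 = σ_v − u = 127.25 − 39.73 = 87.52 kPa.
Stress increase at mid-clay by the 2:1 spreading method:
Δσ ≈ qD²/(D+z)² = 280×4.8²/(4.8+6.95)² = 46.727 kPa
Final effective stress: σ'_f = 87.52 + 46.727 = 134.25 kPa.
σ'_f = 134.25 ≤ σ'_p = 160 kPa, so the clay remains overconsolidated and only the recompression index applies:
S_c = C_r·H/(1+e₀)·log₁₀(σ'_f/σ'_0) = 0.034×7.9/2.11×log₁₀(134.25/87.52)
    = 0.1273 × 0.18581 = 0.02365 m

S_c ≈ 23.7 mm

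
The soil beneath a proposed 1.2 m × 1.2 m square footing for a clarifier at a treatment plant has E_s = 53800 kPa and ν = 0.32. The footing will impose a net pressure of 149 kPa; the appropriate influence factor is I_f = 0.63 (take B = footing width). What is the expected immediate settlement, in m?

Immediate (elastic) settlement: S_e = q·B·(1−ν²)/E_s · I_f.
S_e = 149 × 1.2 × (1 − 0.32²) / 53800 × 0.63
    = 149 × 1.2 × 0.8976 / 53800 × 0.63
    = 0.001879 m

S_e ≈ 0.00188 m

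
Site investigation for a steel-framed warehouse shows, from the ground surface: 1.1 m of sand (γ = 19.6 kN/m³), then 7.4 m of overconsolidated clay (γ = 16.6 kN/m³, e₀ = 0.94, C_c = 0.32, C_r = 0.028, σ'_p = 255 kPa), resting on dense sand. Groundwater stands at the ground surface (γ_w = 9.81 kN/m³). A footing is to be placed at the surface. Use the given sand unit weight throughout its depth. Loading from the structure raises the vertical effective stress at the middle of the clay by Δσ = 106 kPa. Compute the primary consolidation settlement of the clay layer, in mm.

Mid-depth of clay below the ground surface: z = 1.1 + 7.4/2 = 4.8 m.
Total vertical stress at mid-clay: σ_v = 19.6×1.1 + 16.6×3.7 = 82.98 kPa.
Pore pressure: u = 9.81×(4.8 − 0) = 47.088 kPa.
Initial effective stress: σ'_0 = σ_v − u = 82.98 − 47.088 = 35.892 kPa.
Final effective stress: σ'_f = 35.892 + 106 = 141.89 kPa.
σ'_f = 141.89 ≤ σ'_p = 255 kPa, so the clay remains overconsolidated and only the recompression index applies:
S_c = C_r·H/(1+e₀)·log₁₀(σ'_f/σ'_0) = 0.028×7.4/1.94×log₁₀(141.89/35.892)
    = 0.1068 × 0.59695 = 0.06376 m

S_c ≈ 63.8 mm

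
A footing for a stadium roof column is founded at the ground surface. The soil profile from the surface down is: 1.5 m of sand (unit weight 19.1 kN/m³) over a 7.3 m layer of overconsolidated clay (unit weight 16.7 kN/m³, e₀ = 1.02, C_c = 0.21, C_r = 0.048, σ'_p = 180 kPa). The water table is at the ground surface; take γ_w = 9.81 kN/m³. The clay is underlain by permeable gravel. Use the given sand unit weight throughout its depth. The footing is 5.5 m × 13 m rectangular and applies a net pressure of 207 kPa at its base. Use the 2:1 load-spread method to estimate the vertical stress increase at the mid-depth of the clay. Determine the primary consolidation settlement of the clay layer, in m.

S_c ≈ 0.0817 m

Mid-depth of clay below the ground surface: z = 1.5 + 7.3/2 = 5.15 m.
Total vertical stress at mid-clay: σ_v = 19.1×1.5 + 16.7×3.65 = 89.605 kPa.
Pore pressure: u = 9.81×(5.15 − 0) = 50.522 kPa.
Initial effective stress: σ'_0 = σ_v − u = 89.605 − 50.522 = 39.083 kPa.
Stress increase at mid-clay by the 2:1 spreading method:
Δσ = qBL/((B+z)(L+z)) = 207×5.5×13/((5.5+5.15)(13+5.15)) = 76.569 kPa
Final effective stress: σ'_f = 39.083 + 76.569 = 115.65 kPa.
σ'_f = 115.65 ≤ σ'_p = 180 kPa, so the clay remains overconsolidated and only the recompression index applies:
S_c = C_r·H/(1+e₀)·log₁₀(σ'_f/σ'_0) = 0.048×7.3/2.02×log₁₀(115.65/39.083)
    = 0.17347 × 0.47116 = 0.08173 m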